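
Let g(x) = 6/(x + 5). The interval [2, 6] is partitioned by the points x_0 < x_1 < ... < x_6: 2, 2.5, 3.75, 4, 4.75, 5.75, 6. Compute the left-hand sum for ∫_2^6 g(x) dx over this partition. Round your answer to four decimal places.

2.8549

Subinterval widths: 0.5, 1.25, 0.25, 0.75, 1, 0.25.
Left endpoints: 2, 2.5, 3.75, 4, 4.75, 5.75.
g(2) = 6/7, g(2.5) = 0.8, g(3.75) = 24/35, g(4) = 2/3, g(4.75) = 8/13, g(5.75) = 24/43.
Sum = Σ Δx_i · g(x_i).
Sum ≈ 2.8549.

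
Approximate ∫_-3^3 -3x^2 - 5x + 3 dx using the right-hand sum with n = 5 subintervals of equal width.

Δx = (3 − (-3))/5 = 1.2.
Right endpoints: -1.8, -0.6, 0.6, 1.8, 3.
f(-1.8) = 2.28, f(-0.6) = 4.92, f(0.6) = -1.08, f(1.8) = -15.72, f(3) = -39.
Sum = Δx · [f(-1.8) + f(-0.6) + f(0.6) + f(1.8) + f(3)].
Sum = -58.32.

-58.32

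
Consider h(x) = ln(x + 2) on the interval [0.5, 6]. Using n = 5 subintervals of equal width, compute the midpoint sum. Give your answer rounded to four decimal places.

8.8585

Δx = (6 − 0.5)/5 = 1.1.
Midpoints: 1.05, 2.15, 3.25, 4.35, 5.45.
h(1.05) ≈ 1.1151, h(2.15) ≈ 1.4231, h(3.25) ≈ 1.6582, h(4.35) ≈ 1.8485, h(5.45) ≈ 2.0082.
Sum = Δx · [h(1.05) + h(2.15) + h(3.25) + h(4.35) + h(5.45)].
Sum ≈ 8.8585.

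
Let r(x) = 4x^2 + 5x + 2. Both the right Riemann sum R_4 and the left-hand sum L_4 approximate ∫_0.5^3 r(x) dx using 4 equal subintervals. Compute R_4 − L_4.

R_4 = 78.203125.
L_4 = 48.515625.
R_4 − L_4 = 29.6875.

29.6875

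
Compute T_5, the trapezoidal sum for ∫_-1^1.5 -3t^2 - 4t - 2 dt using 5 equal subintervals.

-12.1875

Δt = (1.5 − (-1))/5 = 0.5.
f(-1) = -1, f(-0.5) = -0.75, f(0) = -2, f(0.5) = -4.75, f(1) = -9, f(1.5) = -14.75.
T_5 = (Δt/2)·[f(t_0) + 2f(t_1) + ... + 2f(t_{4}) + f(t_5)].
Sum = -12.1875.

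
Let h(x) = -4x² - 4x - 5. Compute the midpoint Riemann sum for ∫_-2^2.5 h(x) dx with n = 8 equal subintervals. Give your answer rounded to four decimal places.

-58.0254

Δx = (2.5 − (-2))/8 = 0.5625.
Midpoints: -1.71875, -1.15625, -0.59375, -0.03125, 0.53125, 1.09375, 1.65625, 2.21875.
h(-1.71875) = -9.94140625, h(-1.15625) = -5.72265625, h(-0.59375) = -4.03515625, h(-0.03125) = -4.87890625, h(0.53125) = -8.25390625, h(1.09375) = -14.16015625, h(1.65625) = -22.59765625, h(2.21875) = -33.56640625.
Sum = Δx · [h(-1.71875) + h(-1.15625) + h(-0.59375) + ...].
Sum ≈ -58.0254.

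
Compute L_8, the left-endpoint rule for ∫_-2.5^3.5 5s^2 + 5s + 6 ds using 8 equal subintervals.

128.8125

Δs = (3.5 − (-2.5))/8 = 0.75.
Left endpoints: -2.5, -1.75, -1, -0.25, 0.5, 1.25, 2, 2.75.
f(-2.5) = 24.75, f(-1.75) = 12.5625, f(-1) = 6, f(-0.25) = 5.0625, f(0.5) = 9.75, f(1.25) = 20.0625, f(2) = 36, f(2.75) = 57.5625.
Sum = Δs · [f(-2.5) + f(-1.75) + f(-1) + ...].
Sum = 128.8125.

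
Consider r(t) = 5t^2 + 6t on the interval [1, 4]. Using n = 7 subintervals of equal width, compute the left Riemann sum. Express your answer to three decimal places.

Δt = (4 − 1)/7 = 3/7.
Left endpoints: 1, 10/7, 13/7, 16/7, 19/7, 22/7, 25/7.
r(1) = 11, r(10/7) = 920/49, r(13/7) = 1391/49, r(16/7) = 1952/49, r(19/7) = 2603/49, r(22/7) = 3344/49, r(25/7) = 4175/49.
Sum = Δt · [r(1) + r(10/7) + r(13/7) + ...].
Sum ≈ 130.531.

130.531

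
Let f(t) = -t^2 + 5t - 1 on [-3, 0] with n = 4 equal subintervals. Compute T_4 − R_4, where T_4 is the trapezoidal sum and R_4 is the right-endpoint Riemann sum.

-9

T_4 = -34.78125.
R_4 = -25.78125.
T_4 − R_4 = -9.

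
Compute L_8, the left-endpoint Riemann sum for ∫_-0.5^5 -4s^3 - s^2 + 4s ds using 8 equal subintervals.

-456.28515625

Δs = (5 − (-0.5))/8 = 0.6875.
Left endpoints: -0.5, 0.1875, 0.875, 1.5625, 2.25, 2.9375, 3.625, 4.3125.
f(-0.5) = -1.75, f(0.1875) = 705/1024, f(0.875) = 0.0546875, f(1.5625) = -11725/1024, f(2.25) = -41.625, f(2.9375) = -100627/1024, f(3.625) = -189.1796875, f(4.3125) = -329889/1024.
Sum = Δs · [f(-0.5) + f(0.1875) + f(0.875) + ...].
Sum = -456.28515625.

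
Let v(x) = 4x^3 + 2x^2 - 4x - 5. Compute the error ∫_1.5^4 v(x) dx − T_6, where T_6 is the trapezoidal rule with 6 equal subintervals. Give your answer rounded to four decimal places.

Exact integral: ∫_1.5^4 v(x) dx ≈ 251.354167.
T_6 ≈ 253.885995.
Error ≈ 251.354167 − 253.885995 ≈ -2.5318.

-2.5318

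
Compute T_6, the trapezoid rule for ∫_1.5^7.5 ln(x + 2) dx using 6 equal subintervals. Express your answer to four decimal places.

Δx = (7.5 − 1.5)/6 = 1.
f(1.5) ≈ 1.2528, f(2.5) ≈ 1.5041, f(3.5) ≈ 1.7047, f(4.5) ≈ 1.8718, f(5.5) ≈ 2.0149, f(6.5) ≈ 2.1401, f(7.5) ≈ 2.2513.
T_6 = (Δx/2)·[f(x_0) + 2f(x_1) + ... + 2f(x_{5}) + f(x_6)].
Sum ≈ 10.9876.

10.9876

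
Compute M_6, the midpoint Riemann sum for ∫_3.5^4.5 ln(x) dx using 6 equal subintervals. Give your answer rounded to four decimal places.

1.3838

Δx = (4.5 − 3.5)/6 = 1/6.
Midpoints: 43/12, 3.75, 47/12, 49/12, 4.25, 53/12.
f(43/12) ≈ 1.2763, f(3.75) ≈ 1.3218, f(47/12) ≈ 1.3652, f(49/12) ≈ 1.4069, f(4.25) ≈ 1.4469, f(53/12) ≈ 1.4854.
Sum = Δx · [f(43/12) + f(3.75) + f(47/12) + ...].
Sum ≈ 1.3838.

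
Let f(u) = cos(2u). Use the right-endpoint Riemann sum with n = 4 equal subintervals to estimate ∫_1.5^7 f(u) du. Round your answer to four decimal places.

Δu = (7 − 1.5)/4 = 1.375.
Right endpoints: 2.875, 4.25, 5.625, 7.
f(2.875) ≈ 0.8612, f(4.25) ≈ -0.6020, f(5.625) ≈ 0.2517, f(7) ≈ 0.1367.
Sum = Δu · [f(2.875) + f(4.25) + f(5.625) + f(7)].
Sum ≈ 0.8905.

0.8905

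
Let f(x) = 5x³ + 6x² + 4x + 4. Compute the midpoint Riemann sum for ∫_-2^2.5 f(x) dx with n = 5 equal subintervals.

95.6165625

Δx = (2.5 − (-2))/5 = 0.9.
Midpoints: -1.55, -0.65, 0.25, 1.15, 2.05.
f(-1.55) = -6.404375, f(-0.65) = 2.561875, f(0.25) = 5.453125, f(1.15) = 24.139375, f(2.05) = 80.490625.
Sum = Δx · [f(-1.55) + f(-0.65) + f(0.25) + f(1.15) + f(2.05)].
Sum = 95.6165625.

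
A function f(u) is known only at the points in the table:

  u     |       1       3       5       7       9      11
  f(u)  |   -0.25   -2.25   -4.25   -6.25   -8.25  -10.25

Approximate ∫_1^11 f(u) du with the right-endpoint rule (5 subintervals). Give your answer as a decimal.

-62.5

Δu = 2.
Sum = 2·[(-2.25) + (-4.25) + (-6.25) + (-8.25) + (-10.25)] = -62.5.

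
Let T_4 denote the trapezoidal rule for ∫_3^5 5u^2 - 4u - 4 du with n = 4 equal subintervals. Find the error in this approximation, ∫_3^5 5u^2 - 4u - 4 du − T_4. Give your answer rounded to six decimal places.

-0.416667

Exact integral: ∫_3^5 f(u) du ≈ 123.33333333.
T_4 = 123.75.
Error ≈ 123.33333333 − 123.75 ≈ -0.416667.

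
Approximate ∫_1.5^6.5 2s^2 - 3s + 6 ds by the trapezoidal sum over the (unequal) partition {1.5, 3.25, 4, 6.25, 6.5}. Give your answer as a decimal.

Subinterval widths: 1.75, 0.75, 2.25, 0.25.
f(1.5) = 6, f(3.25) = 17.375, f(4) = 26, f(6.25) = 65.375, f(6.5) = 71.
On each subinterval the trapezoid contributes (Δs_i/2)·[f(s_{i-1}) + f(s_i)].
Sum = 156.5625.

156.5625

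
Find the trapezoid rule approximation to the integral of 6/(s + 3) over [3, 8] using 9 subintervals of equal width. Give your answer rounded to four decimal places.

3.6398

Δs = (8 − 3)/9 = 5/9.
f(3) = 1, f(32/9) = 54/59, f(37/9) = 0.84375, f(14/3) = 18/23, f(47/9) = 27/37, f(52/9) = 54/79, f(19/3) = 9/14, f(62/9) = 54/89, f(67/9) = 27/47, f(8) = 6/11.
T_9 = (Δs/2)·[f(s_0) + 2f(s_1) + ... + 2f(s_{8}) + f(s_9)].
Sum ≈ 3.6398.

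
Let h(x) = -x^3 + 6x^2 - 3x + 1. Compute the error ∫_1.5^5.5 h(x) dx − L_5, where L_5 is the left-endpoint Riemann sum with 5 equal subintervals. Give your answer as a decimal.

Exact integral: ∫_1.5^5.5 h(x) dx = 60.5.
L_5 = 61.38.
Error = 60.5 − 61.38 = -0.88.

-0.88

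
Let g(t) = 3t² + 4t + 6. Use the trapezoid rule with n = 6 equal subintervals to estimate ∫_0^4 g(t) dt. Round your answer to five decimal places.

Δt = (4 − 0)/6 = 2/3.
g(0) = 6, g(2/3) = 10, g(4/3) = 50/3, g(2) = 26, g(8/3) = 38, g(10/3) = 158/3, g(4) = 70.
T_6 = (Δt/2)·[g(t_0) + 2g(t_1) + ... + 2g(t_{5}) + g(t_6)].
Sum ≈ 120.88889.

120.88889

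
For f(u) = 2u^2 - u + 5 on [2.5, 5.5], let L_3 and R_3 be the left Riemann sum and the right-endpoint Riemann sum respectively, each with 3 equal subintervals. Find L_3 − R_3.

-45

L_3 = 82.
R_3 = 127.
L_3 − R_3 = -45.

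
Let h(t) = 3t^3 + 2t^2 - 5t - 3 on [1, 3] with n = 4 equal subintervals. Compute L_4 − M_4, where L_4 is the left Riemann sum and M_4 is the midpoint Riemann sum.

-18.5

L_4 = 32.
M_4 = 50.5.
L_4 − M_4 = -18.5.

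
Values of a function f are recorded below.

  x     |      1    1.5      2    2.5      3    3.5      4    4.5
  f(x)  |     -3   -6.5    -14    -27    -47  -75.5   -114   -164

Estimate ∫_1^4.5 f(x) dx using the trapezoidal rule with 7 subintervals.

-183.75

Δx = 0.5.
T_7 = (0.5/2)·[(-3) + 2·(-6.5) + 2·(-14) + 2·(-27) + 2·(-47) + 2·(-75.5) + 2·(-114) + (-164)] = -183.75.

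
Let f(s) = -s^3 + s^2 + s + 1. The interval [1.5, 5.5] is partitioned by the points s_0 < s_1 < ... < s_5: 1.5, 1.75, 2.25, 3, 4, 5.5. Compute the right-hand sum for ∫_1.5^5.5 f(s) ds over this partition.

-249.36328125

Subinterval widths: 0.25, 0.5, 0.75, 1, 1.5.
Right endpoints: 1.75, 2.25, 3, 4, 5.5.
f(1.75) = 0.453125, f(2.25) = -3.078125, f(3) = -14, f(4) = -43, f(5.5) = -129.625.
Sum = Σ Δs_i · f(s_i).
Sum = -249.36328125.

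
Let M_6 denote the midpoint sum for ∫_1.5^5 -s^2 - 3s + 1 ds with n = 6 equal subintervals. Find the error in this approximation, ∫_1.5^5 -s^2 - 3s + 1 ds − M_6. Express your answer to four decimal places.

Exact integral: ∫_1.5^5 f(s) ds ≈ -71.166667.
M_6 ≈ -71.067419.
Error ≈ -71.166667 − (-71.067419) ≈ -0.0992.

-0.0992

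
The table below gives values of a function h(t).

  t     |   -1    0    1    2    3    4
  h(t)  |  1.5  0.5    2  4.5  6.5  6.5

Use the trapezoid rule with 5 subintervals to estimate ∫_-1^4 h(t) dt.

Δt = 1.
T_5 = (1/2)·[1.5 + 2·0.5 + 2·2 + 2·4.5 + 2·6.5 + 6.5] = 17.5.

17.5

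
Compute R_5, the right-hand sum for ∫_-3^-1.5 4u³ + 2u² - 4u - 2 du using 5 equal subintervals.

-39

Δu = (-1.5 − (-3))/5 = 0.3.
Right endpoints: -2.7, -2.4, -2.1, -1.8, -1.5.
f(-2.7) = -55.352, f(-2.4) = -36.176, f(-2.1) = -21.824, f(-1.8) = -11.648, f(-1.5) = -5.
Sum = Δu · [f(-2.7) + f(-2.4) + f(-2.1) + f(-1.8) + f(-1.5)].
Sum = -39.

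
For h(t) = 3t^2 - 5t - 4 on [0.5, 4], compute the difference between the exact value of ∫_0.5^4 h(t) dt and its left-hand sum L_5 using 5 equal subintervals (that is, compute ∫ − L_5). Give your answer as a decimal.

Exact integral: ∫_0.5^4 h(t) dt = 10.5.
L_5 = 0.945.
Error = 10.5 − 0.945 = 9.555.

9.555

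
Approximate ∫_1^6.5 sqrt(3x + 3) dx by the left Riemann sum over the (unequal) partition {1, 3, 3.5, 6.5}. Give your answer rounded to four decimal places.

17.6537

Subinterval widths: 2, 0.5, 3.
Left endpoints: 1, 3, 3.5.
f(1) ≈ 2.4495, f(3) ≈ 3.4641, f(3.5) ≈ 3.6742.
Sum = Σ Δx_i · f(x_i).
Sum ≈ 17.6537.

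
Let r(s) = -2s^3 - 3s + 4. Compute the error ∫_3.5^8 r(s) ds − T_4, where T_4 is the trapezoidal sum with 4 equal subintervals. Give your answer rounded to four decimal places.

32.7480

Exact integral: ∫_3.5^8 r(s) ds = -2032.59375.
T_4 ≈ -2065.341797.
Error ≈ -2032.59375 − (-2065.341797) ≈ 32.7480.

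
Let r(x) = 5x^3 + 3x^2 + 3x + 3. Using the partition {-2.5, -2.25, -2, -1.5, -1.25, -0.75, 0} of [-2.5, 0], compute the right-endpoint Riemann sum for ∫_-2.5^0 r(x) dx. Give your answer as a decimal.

-23.984375

Subinterval widths: 0.25, 0.25, 0.5, 0.25, 0.5, 0.75.
Right endpoints: -2.25, -2, -1.5, -1.25, -0.75, 0.
r(-2.25) = -45.515625, r(-2) = -31, r(-1.5) = -11.625, r(-1.25) = -5.828125, r(-0.75) = 0.328125, r(0) = 3.
Sum = Σ Δx_i · r(x_i).
Sum = -23.984375.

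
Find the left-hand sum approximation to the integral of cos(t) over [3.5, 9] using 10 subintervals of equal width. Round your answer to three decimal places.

Δt = (9 − 3.5)/10 = 0.55.
Left endpoints: 3.5, 4.05, 4.6, 5.15, 5.7, 6.25, 6.8, 7.35, 7.9, 8.45.
f(3.5) ≈ -0.936, f(4.05) ≈ -0.615, f(4.6) ≈ -0.112, f(5.15) ≈ 0.424, f(5.7) ≈ 0.835, f(6.25) ≈ 0.999, f(6.8) ≈ 0.869, f(7.35) ≈ 0.483, f(7.9) ≈ -0.046, f(8.45) ≈ -0.561.
Sum = Δt · [f(3.5) + f(4.05) + f(4.6) + ...].
Sum ≈ 0.737.

0.737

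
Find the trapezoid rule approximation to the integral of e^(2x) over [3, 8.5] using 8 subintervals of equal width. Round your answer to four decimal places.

Δx = (8.5 − 3)/8 = 0.6875.
f(3) ≈ 403.4288, f(3.6875) ≈ 1595.5918, f(4.375) ≈ 6310.6881, f(5.0625) ≈ 24959.2556, f(5.75) ≈ 98715.7710, f(6.4375) ≈ 390428.4481, f(7.125) ≈ 1544174.4671, f(7.8125) ≈ 6107328.4909, f(8.5) ≈ 24154952.7536.
T_8 = (Δx/2)·[f(x_0) + 2f(x_1) + ... + 2f(x_{7}) + f(x_8)].
Sum ≈ 13922693.6777.

13922693.6777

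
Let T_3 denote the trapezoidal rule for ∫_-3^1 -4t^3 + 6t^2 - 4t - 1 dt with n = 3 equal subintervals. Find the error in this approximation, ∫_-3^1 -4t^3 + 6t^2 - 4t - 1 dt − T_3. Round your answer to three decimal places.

Exact integral: ∫_-3^1 f(t) dt = 148.
T_3 ≈ 169.33333.
Error ≈ 148 − 169.33333 ≈ -21.333.

-21.333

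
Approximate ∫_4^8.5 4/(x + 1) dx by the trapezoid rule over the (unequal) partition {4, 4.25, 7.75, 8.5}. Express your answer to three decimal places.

2.658

Subinterval widths: 0.25, 3.5, 0.75.
f(4) = 0.8, f(4.25) = 16/21, f(7.75) = 16/35, f(8.5) = 8/19.
On each subinterval the trapezoid contributes (Δx_i/2)·[f(x_{i-1}) + f(x_i)].
Sum ≈ 2.658.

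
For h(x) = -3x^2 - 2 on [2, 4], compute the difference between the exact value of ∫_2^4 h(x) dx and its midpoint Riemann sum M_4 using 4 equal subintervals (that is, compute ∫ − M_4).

Exact integral: ∫_2^4 h(x) dx = -60.
M_4 = -59.875.
Error = -60 − (-59.875) = -0.125.

-0.125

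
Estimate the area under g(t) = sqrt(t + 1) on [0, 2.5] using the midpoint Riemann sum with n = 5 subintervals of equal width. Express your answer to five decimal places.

3.70100

Δt = (2.5 − 0)/5 = 0.5.
Midpoints: 0.25, 0.75, 1.25, 1.75, 2.25.
g(0.25) ≈ 1.11803, g(0.75) ≈ 1.32288, g(1.25) ≈ 1.50000, g(1.75) ≈ 1.65831, g(2.25) ≈ 1.80278.
Sum = Δt · [g(0.25) + g(0.75) + g(1.25) + g(1.75) + g(2.25)].
Sum ≈ 3.70100.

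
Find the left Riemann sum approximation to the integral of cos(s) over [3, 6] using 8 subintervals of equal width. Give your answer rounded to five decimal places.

Δs = (6 − 3)/8 = 0.375.
Left endpoints: 3, 3.375, 3.75, 4.125, 4.5, 4.875, 5.25, 5.625.
f(3) ≈ -0.98999, f(3.375) ≈ -0.97288, f(3.75) ≈ -0.82056, f(4.125) ≈ -0.55419, f(4.5) ≈ -0.21080, f(4.875) ≈ 0.16190, f(5.25) ≈ 0.51209, f(5.625) ≈ 0.79110.
Sum = Δs · [f(3) + f(3.375) + f(3.75) + ...].
Sum ≈ -0.78125.

-0.78125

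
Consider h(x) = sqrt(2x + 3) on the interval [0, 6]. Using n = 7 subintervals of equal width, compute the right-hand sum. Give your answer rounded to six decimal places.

18.531002

Δx = (6 − 0)/7 = 6/7.
Right endpoints: 6/7, 12/7, 18/7, 24/7, 30/7, 36/7, 6.
h(6/7) ≈ 2.171241, h(12/7) ≈ 2.535463, h(18/7) ≈ 2.853569, h(24/7) ≈ 3.139609, h(30/7) ≈ 3.401680, h(36/7) ≈ 3.644957, h(6) ≈ 3.872983.
Sum = Δx · [h(6/7) + h(12/7) + h(18/7) + ...].
Sum ≈ 18.531002.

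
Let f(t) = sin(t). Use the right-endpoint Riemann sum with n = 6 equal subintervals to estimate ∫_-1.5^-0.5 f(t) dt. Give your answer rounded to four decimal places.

-0.7618

Δt = (-0.5 − (-1.5))/6 = 1/6.
Right endpoints: -4/3, -7/6, -1, -5/6, -2/3, -0.5.
f(-4/3) ≈ -0.9719, f(-7/6) ≈ -0.9194, f(-1) ≈ -0.8415, f(-5/6) ≈ -0.7402, f(-2/3) ≈ -0.6184, f(-0.5) ≈ -0.4794.
Sum = Δt · [f(-4/3) + f(-7/6) + f(-1) + ...].
Sum ≈ -0.7618.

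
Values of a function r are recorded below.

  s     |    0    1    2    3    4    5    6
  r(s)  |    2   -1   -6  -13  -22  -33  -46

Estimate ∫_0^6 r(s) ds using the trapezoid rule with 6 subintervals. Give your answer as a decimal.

Δs = 1.
T_6 = (1/2)·[2 + 2·(-1) + 2·(-6) + 2·(-13) + 2·(-22) + 2·(-33) + (-46)] = -97.

-97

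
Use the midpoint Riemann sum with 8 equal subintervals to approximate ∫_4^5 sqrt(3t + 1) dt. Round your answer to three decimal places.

Δt = (5 − 4)/8 = 0.125.
Midpoints: 4.0625, 4.1875, 4.3125, 4.4375, 4.5625, 4.6875, 4.8125, 4.9375.
f(4.0625) ≈ 3.631, f(4.1875) ≈ 3.683, f(4.3125) ≈ 3.733, f(4.4375) ≈ 3.783, f(4.5625) ≈ 3.832, f(4.6875) ≈ 3.881, f(4.8125) ≈ 3.929, f(4.9375) ≈ 3.976.
Sum = Δt · [f(4.0625) + f(4.1875) + f(4.3125) + ...].
Sum ≈ 3.806.

3.806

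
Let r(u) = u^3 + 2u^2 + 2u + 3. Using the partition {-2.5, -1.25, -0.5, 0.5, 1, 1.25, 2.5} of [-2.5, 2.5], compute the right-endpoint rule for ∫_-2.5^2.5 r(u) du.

60.296875

Subinterval widths: 1.25, 0.75, 1, 0.5, 0.25, 1.25.
Right endpoints: -1.25, -0.5, 0.5, 1, 1.25, 2.5.
r(-1.25) = 1.671875, r(-0.5) = 2.375, r(0.5) = 4.625, r(1) = 8, r(1.25) = 10.578125, r(2.5) = 36.125.
Sum = Σ Δu_i · r(u_i).
Sum = 60.296875.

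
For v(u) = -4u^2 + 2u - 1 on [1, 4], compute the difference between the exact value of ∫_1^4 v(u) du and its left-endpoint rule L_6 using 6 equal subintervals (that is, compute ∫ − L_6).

-13

Exact integral: ∫_1^4 v(u) du = -72.
L_6 = -59.
Error = -72 − (-59) = -13.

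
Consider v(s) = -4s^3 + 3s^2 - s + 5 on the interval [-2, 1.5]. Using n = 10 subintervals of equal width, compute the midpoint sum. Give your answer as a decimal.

40.473125

Δs = (1.5 − (-2))/10 = 0.35.
Midpoints: -1.825, -1.475, -1.125, -0.775, -0.425, -0.075, 0.275, 0.625, 0.975, 1.325.
v(-1.825) = 41.1304375, v(-1.475) = 25.8380625, v(-1.125) = 15.6171875, v(-0.775) = 9.4388125, v(-0.425) = 6.2739375, v(-0.075) = 5.0935625, v(0.275) = 4.8686875, v(0.625) = 4.5703125, v(0.975) = 3.1694375, v(1.325) = -0.3629375.
Sum = Δs · [v(-1.825) + v(-1.475) + v(-1.125) + ...].
Sum = 40.473125.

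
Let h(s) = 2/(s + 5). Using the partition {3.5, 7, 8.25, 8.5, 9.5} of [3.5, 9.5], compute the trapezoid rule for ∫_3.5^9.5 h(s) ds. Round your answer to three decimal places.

Subinterval widths: 3.5, 1.25, 0.25, 1.
h(3.5) = 4/17, h(7) = 1/6, h(8.25) = 8/53, h(8.5) = 4/27, h(9.5) = 4/29.
On each subinterval the trapezoid contributes (Δs_i/2)·[h(s_{i-1}) + h(s_i)].
Sum ≈ 1.082.

1.082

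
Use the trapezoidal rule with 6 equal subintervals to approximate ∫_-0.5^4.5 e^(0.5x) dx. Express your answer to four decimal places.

Δx = (4.5 − (-0.5))/6 = 5/6.
f(-0.5) ≈ 0.7788, f(1/3) ≈ 1.1814, f(7/6) ≈ 1.7920, f(2) ≈ 2.7183, f(17/6) ≈ 4.1234, f(11/3) ≈ 6.2547, f(4.5) ≈ 9.4877.
T_6 = (Δx/2)·[f(x_0) + 2f(x_1) + ... + 2f(x_{5}) + f(x_6)].
Sum ≈ 17.6691.

17.6691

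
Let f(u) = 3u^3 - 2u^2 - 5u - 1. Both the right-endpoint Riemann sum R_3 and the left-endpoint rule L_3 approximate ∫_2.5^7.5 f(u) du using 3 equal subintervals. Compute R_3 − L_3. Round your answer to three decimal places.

R_3 ≈ 2953.91204.
L_3 ≈ 1130.99537.
R_3 − L_3 ≈ 1822.917.

1822.917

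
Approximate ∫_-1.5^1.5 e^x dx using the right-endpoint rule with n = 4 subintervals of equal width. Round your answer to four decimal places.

Δx = (1.5 − (-1.5))/4 = 0.75.
Right endpoints: -0.75, 0, 0.75, 1.5.
f(-0.75) ≈ 0.4724, f(0) ≈ 1.0000, f(0.75) ≈ 2.1170, f(1.5) ≈ 4.4817.
Sum = Δx · [f(-0.75) + f(0) + f(0.75) + f(1.5)].
Sum ≈ 6.0533.

6.0533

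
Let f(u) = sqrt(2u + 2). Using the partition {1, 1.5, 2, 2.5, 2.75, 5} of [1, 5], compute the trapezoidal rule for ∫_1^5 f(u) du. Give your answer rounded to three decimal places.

Subinterval widths: 0.5, 0.5, 0.5, 0.25, 2.25.
f(1) ≈ 2.000, f(1.5) ≈ 2.236, f(2) ≈ 2.449, f(2.5) ≈ 2.646, f(2.75) ≈ 2.739, f(5) ≈ 3.464.
On each subinterval the trapezoid contributes (Δu_i/2)·[f(u_{i-1}) + f(u_i)].
Sum ≈ 11.155.

11.155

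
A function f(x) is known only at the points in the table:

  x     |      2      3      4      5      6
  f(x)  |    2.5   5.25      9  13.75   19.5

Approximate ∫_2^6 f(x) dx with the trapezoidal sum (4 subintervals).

Δx = 1.
T_4 = (1/2)·[2.5 + 2·5.25 + 2·9 + 2·13.75 + 19.5] = 39.

39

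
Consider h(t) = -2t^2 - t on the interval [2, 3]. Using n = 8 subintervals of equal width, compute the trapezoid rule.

-15.171875

Δt = (3 − 2)/8 = 0.125.
h(2) = -10, h(2.125) = -11.15625, h(2.25) = -12.375, h(2.375) = -13.65625, h(2.5) = -15, h(2.625) = -16.40625, h(2.75) = -17.875, h(2.875) = -19.40625, h(3) = -21.
T_8 = (Δt/2)·[h(t_0) + 2h(t_1) + ... + 2h(t_{7}) + h(t_8)].
Sum = -15.171875.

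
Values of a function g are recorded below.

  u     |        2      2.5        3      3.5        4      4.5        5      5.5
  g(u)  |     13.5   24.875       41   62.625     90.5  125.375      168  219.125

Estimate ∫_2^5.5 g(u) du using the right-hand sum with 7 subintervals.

Δu = 0.5.
Sum = 0.5·[24.875 + 41 + 62.625 + 90.5 + 125.375 + 168 + 219.125] = 365.75.

365.75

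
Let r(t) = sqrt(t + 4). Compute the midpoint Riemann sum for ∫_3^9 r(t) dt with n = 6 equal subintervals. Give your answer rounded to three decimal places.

18.903

Δt = (9 − 3)/6 = 1.
Midpoints: 3.5, 4.5, 5.5, 6.5, 7.5, 8.5.
r(3.5) ≈ 2.739, r(4.5) ≈ 2.915, r(5.5) ≈ 3.082, r(6.5) ≈ 3.240, r(7.5) ≈ 3.391, r(8.5) ≈ 3.536.
Sum = Δt · [r(3.5) + r(4.5) + r(5.5) + ...].
Sum ≈ 18.903.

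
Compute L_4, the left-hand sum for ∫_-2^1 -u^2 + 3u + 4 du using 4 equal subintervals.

-0.28125

Δu = (1 − (-2))/4 = 0.75.
Left endpoints: -2, -1.25, -0.5, 0.25.
f(-2) = -6, f(-1.25) = -1.3125, f(-0.5) = 2.25, f(0.25) = 4.6875.
Sum = Δu · [f(-2) + f(-1.25) + f(-0.5) + f(0.25)].
Sum = -0.28125.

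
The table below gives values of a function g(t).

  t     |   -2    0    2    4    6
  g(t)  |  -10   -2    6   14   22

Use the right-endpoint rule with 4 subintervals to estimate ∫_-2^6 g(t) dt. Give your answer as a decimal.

Δt = 2.
Sum = 2·[(-2) + 6 + 14 + 22] = 80.

80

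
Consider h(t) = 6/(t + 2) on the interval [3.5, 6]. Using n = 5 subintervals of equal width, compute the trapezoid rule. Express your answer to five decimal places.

2.25034

Δt = (6 − 3.5)/5 = 0.5.
h(3.5) = 12/11, h(4) = 1, h(4.5) = 12/13, h(5) = 6/7, h(5.5) = 0.8, h(6) = 0.75.
T_5 = (Δt/2)·[h(t_0) + 2h(t_1) + ... + 2h(t_{4}) + h(t_5)].
Sum ≈ 2.25034.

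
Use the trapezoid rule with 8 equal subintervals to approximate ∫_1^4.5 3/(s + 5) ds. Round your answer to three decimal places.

Δs = (4.5 − 1)/8 = 0.4375.
f(1) = 0.5, f(1.4375) = 48/103, f(1.875) = 24/55, f(2.3125) = 16/39, f(2.75) = 12/31, f(3.1875) = 48/131, f(3.625) = 8/23, f(4.0625) = 48/145, f(4.5) = 6/19.
T_8 = (Δs/2)·[f(s_0) + 2f(s_1) + ... + 2f(s_{7}) + f(s_8)].
Sum ≈ 1.379.

1.379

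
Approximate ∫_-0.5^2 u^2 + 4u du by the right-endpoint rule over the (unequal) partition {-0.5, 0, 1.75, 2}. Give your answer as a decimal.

20.609375

Subinterval widths: 0.5, 1.75, 0.25.
Right endpoints: 0, 1.75, 2.
f(0) = 0, f(1.75) = 10.0625, f(2) = 12.
Sum = Σ Δu_i · f(u_i).
Sum = 20.609375.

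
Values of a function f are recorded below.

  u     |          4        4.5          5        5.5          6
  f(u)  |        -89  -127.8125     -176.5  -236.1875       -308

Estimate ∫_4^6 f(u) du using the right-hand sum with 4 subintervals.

Δu = 0.5.
Sum = 0.5·[(-127.8125) + (-176.5) + (-236.1875) + (-308)] = -424.25.

-424.25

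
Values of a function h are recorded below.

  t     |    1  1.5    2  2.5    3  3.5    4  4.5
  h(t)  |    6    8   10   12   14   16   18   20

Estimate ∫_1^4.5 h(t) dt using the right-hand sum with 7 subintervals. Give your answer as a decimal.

49

Δt = 0.5.
Sum = 0.5·[8 + 10 + 12 + 14 + 16 + 18 + 20] = 49.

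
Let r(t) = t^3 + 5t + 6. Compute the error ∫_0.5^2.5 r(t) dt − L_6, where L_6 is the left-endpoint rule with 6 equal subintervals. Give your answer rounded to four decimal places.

4.0833

Exact integral: ∫_0.5^2.5 r(t) dt = 36.75.
L_6 ≈ 32.666667.
Error ≈ 36.75 − 32.666667 ≈ 4.0833.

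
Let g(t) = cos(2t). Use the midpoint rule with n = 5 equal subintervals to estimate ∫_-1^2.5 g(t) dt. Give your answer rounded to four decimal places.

-0.0270

Δt = (2.5 − (-1))/5 = 0.7.
Midpoints: -0.65, 0.05, 0.75, 1.45, 2.15.
g(-0.65) ≈ 0.2675, g(0.05) ≈ 0.9950, g(0.75) ≈ 0.0707, g(1.45) ≈ -0.9710, g(2.15) ≈ -0.4008.
Sum = Δt · [g(-0.65) + g(0.05) + g(0.75) + g(1.45) + g(2.15)].
Sum ≈ -0.0270.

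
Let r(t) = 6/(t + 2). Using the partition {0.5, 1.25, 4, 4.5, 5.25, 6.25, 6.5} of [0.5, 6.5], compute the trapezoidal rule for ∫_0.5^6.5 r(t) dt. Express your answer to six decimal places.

Subinterval widths: 0.75, 2.75, 0.5, 0.75, 1, 0.25.
r(0.5) = 2.4, r(1.25) = 24/13, r(4) = 1, r(4.5) = 12/13, r(5.25) = 24/29, r(6.25) = 8/11, r(6.5) = 12/17.
On each subinterval the trapezoid contributes (Δt_i/2)·[r(t_{i-1}) + r(t_i)].
Sum ≈ 7.599611.

7.599611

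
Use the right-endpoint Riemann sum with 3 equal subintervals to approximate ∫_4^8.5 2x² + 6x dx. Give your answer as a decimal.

Δx = (8.5 − 4)/3 = 1.5.
Right endpoints: 5.5, 7, 8.5.
f(5.5) = 93.5, f(7) = 140, f(8.5) = 195.5.
Sum = Δx · [f(5.5) + f(7) + f(8.5)].
Sum = 643.5.

643.5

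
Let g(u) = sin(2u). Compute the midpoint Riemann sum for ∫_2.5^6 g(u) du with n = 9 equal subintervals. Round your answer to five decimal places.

Δu = (6 − 2.5)/9 = 7/18.
Midpoints: 97/36, 37/12, 125/36, 139/36, 4.25, 167/36, 181/36, 65/12, 209/36.
g(97/36) ≈ -0.77977, g(37/12) ≈ -0.11626, g(125/36) ≈ 0.61411, g(139/36) ≈ 0.99133, g(4.25) ≈ 0.79849, g(167/36) ≈ 0.14647, g(181/36) ≈ -0.58977, g(65/12) ≈ -0.98687, g(209/36) ≈ -0.81646.
Sum = Δu · [g(97/36) + g(37/12) + g(125/36) + ...].
Sum ≈ -0.28728.

-0.28728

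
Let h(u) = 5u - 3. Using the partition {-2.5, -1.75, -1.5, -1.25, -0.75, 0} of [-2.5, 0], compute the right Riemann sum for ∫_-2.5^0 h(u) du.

Subinterval widths: 0.75, 0.25, 0.25, 0.5, 0.75.
Right endpoints: -1.75, -1.5, -1.25, -0.75, 0.
h(-1.75) = -11.75, h(-1.5) = -10.5, h(-1.25) = -9.25, h(-0.75) = -6.75, h(0) = -3.
Sum = Σ Δu_i · h(u_i).
Sum = -19.375.

-19.375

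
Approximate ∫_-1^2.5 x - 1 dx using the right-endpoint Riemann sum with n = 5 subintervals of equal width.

0.35

Δx = (2.5 − (-1))/5 = 0.7.
Right endpoints: -0.3, 0.4, 1.1, 1.8, 2.5.
f(-0.3) = -1.3, f(0.4) = -0.6, f(1.1) = 0.1, f(1.8) = 0.8, f(2.5) = 1.5.
Sum = Δx · [f(-0.3) + f(0.4) + f(1.1) + f(1.8) + f(2.5)].
Sum = 0.35.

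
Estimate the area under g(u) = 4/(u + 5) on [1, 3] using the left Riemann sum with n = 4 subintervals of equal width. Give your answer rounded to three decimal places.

Δu = (3 − 1)/4 = 0.5.
Left endpoints: 1, 1.5, 2, 2.5.
g(1) = 2/3, g(1.5) = 8/13, g(2) = 4/7, g(2.5) = 8/15.
Sum = Δu · [g(1) + g(1.5) + g(2) + g(2.5)].
Sum ≈ 1.193.

1.193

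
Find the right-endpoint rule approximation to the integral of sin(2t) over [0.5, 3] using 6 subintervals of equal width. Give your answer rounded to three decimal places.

Δt = (3 − 0.5)/6 = 5/12.
Right endpoints: 11/12, 4/3, 1.75, 13/6, 31/12, 3.
f(11/12) ≈ 0.966, f(4/3) ≈ 0.457, f(1.75) ≈ -0.351, f(13/6) ≈ -0.929, f(31/12) ≈ -0.899, f(3) ≈ -0.279.
Sum = Δt · [f(11/12) + f(4/3) + f(1.75) + ...].
Sum ≈ -0.431.

-0.431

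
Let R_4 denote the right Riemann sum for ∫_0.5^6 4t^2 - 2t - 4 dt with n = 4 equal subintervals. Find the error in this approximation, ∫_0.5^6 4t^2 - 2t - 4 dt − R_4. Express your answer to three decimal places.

Exact integral: ∫_0.5^6 f(t) dt ≈ 230.08333.
R_4 = 327.765625.
Error ≈ 230.08333 − 327.765625 ≈ -97.682.

-97.682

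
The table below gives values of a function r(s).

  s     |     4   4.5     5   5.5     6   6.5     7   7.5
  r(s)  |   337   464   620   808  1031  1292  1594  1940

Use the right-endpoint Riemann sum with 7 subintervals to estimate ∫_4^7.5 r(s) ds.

3874.5

Δs = 0.5.
Sum = 0.5·[464 + 620 + 808 + 1031 + 1292 + 1594 + 1940] = 3874.5.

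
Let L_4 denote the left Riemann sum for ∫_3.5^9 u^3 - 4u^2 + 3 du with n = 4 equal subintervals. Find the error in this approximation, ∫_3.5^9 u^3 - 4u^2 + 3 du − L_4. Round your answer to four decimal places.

257.0856

Exact integral: ∫_3.5^9 f(u) du ≈ 704.401042.
L_4 ≈ 447.315430.
Error ≈ 704.401042 − 447.315430 ≈ 257.0856.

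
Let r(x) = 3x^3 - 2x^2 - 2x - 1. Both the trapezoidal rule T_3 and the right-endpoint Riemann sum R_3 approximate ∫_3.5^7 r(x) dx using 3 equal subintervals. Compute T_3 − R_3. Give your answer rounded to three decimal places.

T_3 ≈ 1483.79745.
R_3 ≈ 1962.05787.
T_3 − R_3 ≈ -478.260.

-478.260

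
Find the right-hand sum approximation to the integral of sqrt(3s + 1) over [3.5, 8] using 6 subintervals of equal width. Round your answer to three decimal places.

19.708

Δs = (8 − 3.5)/6 = 0.75.
Right endpoints: 4.25, 5, 5.75, 6.5, 7.25, 8.
f(4.25) ≈ 3.708, f(5) ≈ 4.000, f(5.75) ≈ 4.272, f(6.5) ≈ 4.528, f(7.25) ≈ 4.770, f(8) ≈ 5.000.
Sum = Δs · [f(4.25) + f(5) + f(5.75) + ...].
Sum ≈ 19.708.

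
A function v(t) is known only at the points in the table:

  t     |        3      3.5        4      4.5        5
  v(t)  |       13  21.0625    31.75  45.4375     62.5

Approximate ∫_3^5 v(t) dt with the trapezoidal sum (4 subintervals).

68

Δt = 0.5.
T_4 = (0.5/2)·[13 + 2·21.0625 + 2·31.75 + 2·45.4375 + 62.5] = 68.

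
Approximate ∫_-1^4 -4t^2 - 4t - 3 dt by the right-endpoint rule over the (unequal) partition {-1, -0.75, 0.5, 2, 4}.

Subinterval widths: 0.25, 1.25, 1.5, 2.
Right endpoints: -0.75, 0.5, 2, 4.
f(-0.75) = -2.25, f(0.5) = -6, f(2) = -27, f(4) = -83.
Sum = Σ Δt_i · f(t_i).
Sum = -214.5625.

-214.5625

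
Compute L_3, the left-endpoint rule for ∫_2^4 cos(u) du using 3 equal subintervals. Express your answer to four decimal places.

-1.5248

Δu = (4 − 2)/3 = 2/3.
Left endpoints: 2, 8/3, 10/3.
f(2) ≈ -0.4161, f(8/3) ≈ -0.8893, f(10/3) ≈ -0.9817.
Sum = Δu · [f(2) + f(8/3) + f(10/3)].
Sum ≈ -1.5248.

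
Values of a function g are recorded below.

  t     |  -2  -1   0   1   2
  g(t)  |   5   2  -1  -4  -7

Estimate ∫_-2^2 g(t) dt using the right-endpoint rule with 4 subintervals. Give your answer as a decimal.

Δt = 1.
Sum = 1·[2 + (-1) + (-4) + (-7)] = -10.

-10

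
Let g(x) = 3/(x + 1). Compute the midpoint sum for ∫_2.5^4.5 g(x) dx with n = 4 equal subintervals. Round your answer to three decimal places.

1.354

Δx = (4.5 − 2.5)/4 = 0.5.
Midpoints: 2.75, 3.25, 3.75, 4.25.
g(2.75) = 0.8, g(3.25) = 12/17, g(3.75) = 12/19, g(4.25) = 4/7.
Sum = Δx · [g(2.75) + g(3.25) + g(3.75) + g(4.25)].
Sum ≈ 1.354.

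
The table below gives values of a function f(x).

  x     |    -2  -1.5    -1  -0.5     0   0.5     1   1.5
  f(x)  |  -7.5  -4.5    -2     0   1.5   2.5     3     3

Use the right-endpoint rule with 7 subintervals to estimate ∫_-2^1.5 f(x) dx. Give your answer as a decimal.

1.75

Δx = 0.5.
Sum = 0.5·[(-4.5) + (-2) + 0 + 1.5 + 2.5 + 3 + 3] = 1.75.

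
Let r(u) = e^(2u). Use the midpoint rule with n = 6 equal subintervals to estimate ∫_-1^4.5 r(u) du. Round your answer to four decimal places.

Δu = (4.5 − (-1))/6 = 11/12.
Midpoints: -13/24, 0.375, 31/24, 53/24, 3.125, 97/24.
r(-13/24) ≈ 0.3385, r(0.375) ≈ 2.1170, r(31/24) ≈ 13.2412, r(53/24) ≈ 82.8198, r(3.125) ≈ 518.0128, r(97/24) ≈ 3240.0153.
Sum = Δu · [r(-13/24) + r(0.375) + r(31/24) + ...].
Sum ≈ 3535.1658.

3535.1658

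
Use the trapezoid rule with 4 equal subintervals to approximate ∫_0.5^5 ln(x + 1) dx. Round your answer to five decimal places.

5.59077

Δx = (5 − 0.5)/4 = 1.125.
f(0.5) ≈ 0.40547, f(1.625) ≈ 0.96508, f(2.75) ≈ 1.32176, f(3.875) ≈ 1.58412, f(5) ≈ 1.79176.
T_4 = (Δx/2)·[f(x_0) + 2f(x_1) + 2f(x_2) + 2f(x_3) + f(x_4)].
Sum ≈ 5.59077.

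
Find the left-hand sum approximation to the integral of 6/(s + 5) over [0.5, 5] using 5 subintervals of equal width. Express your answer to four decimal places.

3.8172

Δs = (5 − 0.5)/5 = 0.9.
Left endpoints: 0.5, 1.4, 2.3, 3.2, 4.1.
f(0.5) = 12/11, f(1.4) = 0.9375, f(2.3) = 60/73, f(3.2) = 30/41, f(4.1) = 60/91.
Sum = Δs · [f(0.5) + f(1.4) + f(2.3) + f(3.2) + f(4.1)].
Sum ≈ 3.8172.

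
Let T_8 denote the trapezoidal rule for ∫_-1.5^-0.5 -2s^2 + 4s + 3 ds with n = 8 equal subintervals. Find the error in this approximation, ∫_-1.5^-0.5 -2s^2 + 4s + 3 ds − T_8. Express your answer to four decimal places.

0.0052

Exact integral: ∫_-1.5^-0.5 f(s) ds ≈ -3.166667.
T_8 = -3.171875.
Error ≈ -3.166667 − (-3.171875) ≈ 0.0052.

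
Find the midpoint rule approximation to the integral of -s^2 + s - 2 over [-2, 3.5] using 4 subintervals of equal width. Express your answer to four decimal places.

-22.9668

Δs = (3.5 − (-2))/4 = 1.375.
Midpoints: -1.3125, 0.0625, 1.4375, 2.8125.
f(-1.3125) = -5.03515625, f(0.0625) = -1.94140625, f(1.4375) = -2.62890625, f(2.8125) = -7.09765625.
Sum = Δs · [f(-1.3125) + f(0.0625) + f(1.4375) + f(2.8125)].
Sum ≈ -22.9668.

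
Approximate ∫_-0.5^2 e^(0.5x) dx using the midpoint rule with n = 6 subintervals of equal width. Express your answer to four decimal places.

3.8720

Δx = (2 − (-0.5))/6 = 5/12.
Midpoints: -7/24, 0.125, 13/24, 23/24, 1.375, 43/24.
f(-7/24) ≈ 0.8643, f(0.125) ≈ 1.0645, f(13/24) ≈ 1.3111, f(23/24) ≈ 1.6147, f(1.375) ≈ 1.9887, f(43/24) ≈ 2.4494.
Sum = Δx · [f(-7/24) + f(0.125) + f(13/24) + ...].
Sum ≈ 3.8720.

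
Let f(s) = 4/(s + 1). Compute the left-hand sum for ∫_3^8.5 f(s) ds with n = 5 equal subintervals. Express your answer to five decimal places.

Δs = (8.5 − 3)/5 = 1.1.
Left endpoints: 3, 4.1, 5.2, 6.3, 7.4.
f(3) = 1, f(4.1) = 40/51, f(5.2) = 20/31, f(6.3) = 40/73, f(7.4) = 10/21.
Sum = Δs · [f(3) + f(4.1) + f(5.2) + f(6.3) + f(7.4)].
Sum ≈ 3.79897.

3.79897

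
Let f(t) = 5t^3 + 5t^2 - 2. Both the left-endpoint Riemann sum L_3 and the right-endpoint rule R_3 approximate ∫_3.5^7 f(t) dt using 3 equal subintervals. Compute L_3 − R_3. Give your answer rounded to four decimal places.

L_3 ≈ 2390.824074.
R_3 ≈ 4355.928241.
L_3 − R_3 ≈ -1965.1042.

-1965.1042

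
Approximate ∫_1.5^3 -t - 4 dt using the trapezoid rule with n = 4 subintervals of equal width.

-9.375

Δt = (3 − 1.5)/4 = 0.375.
f(1.5) = -5.5, f(1.875) = -5.875, f(2.25) = -6.25, f(2.625) = -6.625, f(3) = -7.
T_4 = (Δt/2)·[f(t_0) + 2f(t_1) + 2f(t_2) + 2f(t_3) + f(t_4)].
Sum = -9.375.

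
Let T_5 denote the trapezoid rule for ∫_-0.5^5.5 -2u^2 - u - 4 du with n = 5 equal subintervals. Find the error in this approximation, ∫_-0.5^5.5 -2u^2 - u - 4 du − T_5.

Exact integral: ∫_-0.5^5.5 f(u) du = -150.
T_5 = -152.88.
Error = -150 − (-152.88) = 2.88.

2.88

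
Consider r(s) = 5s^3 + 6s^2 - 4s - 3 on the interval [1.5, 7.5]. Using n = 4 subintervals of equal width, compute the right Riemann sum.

6619.5

Δs = (7.5 − 1.5)/4 = 1.5.
Right endpoints: 3, 4.5, 6, 7.5.
r(3) = 174, r(4.5) = 556.125, r(6) = 1269, r(7.5) = 2413.875.
Sum = Δs · [r(3) + r(4.5) + r(6) + r(7.5)].
Sum = 6619.5.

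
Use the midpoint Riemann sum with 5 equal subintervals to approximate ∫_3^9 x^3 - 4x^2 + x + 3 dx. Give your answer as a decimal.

727.92

Δx = (9 − 3)/5 = 1.2.
Midpoints: 3.6, 4.8, 6, 7.2, 8.4.
f(3.6) = 1.416, f(4.8) = 26.232, f(6) = 81, f(7.2) = 176.088, f(8.4) = 321.864.
Sum = Δx · [f(3.6) + f(4.8) + f(6) + f(7.2) + f(8.4)].
Sum = 727.92.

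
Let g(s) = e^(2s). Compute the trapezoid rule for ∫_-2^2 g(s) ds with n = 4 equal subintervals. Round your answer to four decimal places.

35.8326

Δs = (2 − (-2))/4 = 1.
g(-2) ≈ 0.0183, g(-1) ≈ 0.1353, g(0) ≈ 1.0000, g(1) ≈ 7.3891, g(2) ≈ 54.5982.
T_4 = (Δs/2)·[g(s_0) + 2g(s_1) + 2g(s_2) + 2g(s_3) + g(s_4)].
Sum ≈ 35.8326.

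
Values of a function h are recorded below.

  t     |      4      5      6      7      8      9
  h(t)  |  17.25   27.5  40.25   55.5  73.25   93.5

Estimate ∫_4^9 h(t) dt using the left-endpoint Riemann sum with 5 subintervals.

Δt = 1.
Sum = 1·[17.25 + 27.5 + 40.25 + 55.5 + 73.25] = 213.75.

213.75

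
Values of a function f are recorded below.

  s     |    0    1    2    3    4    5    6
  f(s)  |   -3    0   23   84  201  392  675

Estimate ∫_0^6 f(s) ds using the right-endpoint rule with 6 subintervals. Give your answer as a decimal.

Δs = 1.
Sum = 1·[0 + 23 + 84 + 201 + 392 + 675] = 1375.

1375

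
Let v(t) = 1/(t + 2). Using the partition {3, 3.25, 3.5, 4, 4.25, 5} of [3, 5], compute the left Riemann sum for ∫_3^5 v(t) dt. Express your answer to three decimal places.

0.350

Subinterval widths: 0.25, 0.25, 0.5, 0.25, 0.75.
Left endpoints: 3, 3.25, 3.5, 4, 4.25.
v(3) = 0.2, v(3.25) = 4/21, v(3.5) = 2/11, v(4) = 1/6, v(4.25) = 0.16.
Sum = Σ Δt_i · v(t_i).
Sum ≈ 0.350.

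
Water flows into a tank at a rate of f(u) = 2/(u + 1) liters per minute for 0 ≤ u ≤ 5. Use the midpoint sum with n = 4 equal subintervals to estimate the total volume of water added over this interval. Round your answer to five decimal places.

Δu = (5 − 0)/4 = 1.25.
Midpoints: 0.625, 1.875, 3.125, 4.375.
f(0.625) = 16/13, f(1.875) = 16/23, f(3.125) = 16/33, f(4.375) = 16/43.
Sum = Δu · [f(0.625) + f(1.875) + f(3.125) + f(4.375)].
Sum ≈ 3.47920.

3.47920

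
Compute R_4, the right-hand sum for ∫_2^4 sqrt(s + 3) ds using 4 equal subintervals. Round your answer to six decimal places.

4.994979

Δs = (4 − 2)/4 = 0.5.
Right endpoints: 2.5, 3, 3.5, 4.
f(2.5) ≈ 2.345208, f(3) ≈ 2.449490, f(3.5) ≈ 2.549510, f(4) ≈ 2.645751.
Sum = Δs · [f(2.5) + f(3) + f(3.5) + f(4)].
Sum ≈ 4.994979.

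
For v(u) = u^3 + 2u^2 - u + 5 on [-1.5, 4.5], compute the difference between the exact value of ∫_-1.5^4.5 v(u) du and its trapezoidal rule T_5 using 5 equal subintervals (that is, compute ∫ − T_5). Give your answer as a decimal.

Exact integral: ∫_-1.5^4.5 v(u) du = 185.25.
T_5 = 194.61.
Error = 185.25 − 194.61 = -9.36.

-9.36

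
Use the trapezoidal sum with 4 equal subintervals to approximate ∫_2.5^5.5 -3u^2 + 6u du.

Δu = (5.5 − 2.5)/4 = 0.75.
f(2.5) = -3.75, f(3.25) = -12.1875, f(4) = -24, f(4.75) = -39.1875, f(5.5) = -57.75.
T_4 = (Δu/2)·[f(u_0) + 2f(u_1) + 2f(u_2) + 2f(u_3) + f(u_4)].
Sum = -79.59375.

-79.59375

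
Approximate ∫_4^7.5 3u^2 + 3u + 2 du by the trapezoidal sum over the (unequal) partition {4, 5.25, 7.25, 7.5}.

Subinterval widths: 1.25, 2, 0.25.
f(4) = 62, f(5.25) = 100.4375, f(7.25) = 181.4375, f(7.5) = 193.25.
On each subinterval the trapezoid contributes (Δu_i/2)·[f(u_{i-1}) + f(u_i)].
Sum = 430.234375.

430.234375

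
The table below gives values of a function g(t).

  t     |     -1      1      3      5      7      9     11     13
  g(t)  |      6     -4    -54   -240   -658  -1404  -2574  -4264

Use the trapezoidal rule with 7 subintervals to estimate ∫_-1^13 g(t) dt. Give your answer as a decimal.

Δt = 2.
T_7 = (2/2)·[6 + 2·(-4) + 2·(-54) + 2·(-240) + 2·(-658) + 2·(-1404) + 2·(-2574) + (-4264)] = -14126.

-14126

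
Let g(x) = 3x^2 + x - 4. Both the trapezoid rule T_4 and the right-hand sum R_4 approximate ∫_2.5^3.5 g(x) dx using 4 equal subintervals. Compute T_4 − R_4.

-2.375

T_4 = 26.28125.
R_4 = 28.65625.
T_4 − R_4 = -2.375.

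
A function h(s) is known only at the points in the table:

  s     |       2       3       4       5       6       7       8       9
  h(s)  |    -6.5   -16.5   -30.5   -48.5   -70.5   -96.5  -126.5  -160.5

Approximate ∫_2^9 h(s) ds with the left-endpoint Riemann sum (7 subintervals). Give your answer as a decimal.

-395.5

Δs = 1.
Sum = 1·[(-6.5) + (-16.5) + (-30.5) + (-48.5) + (-70.5) + (-96.5) + (-126.5)] = -395.5.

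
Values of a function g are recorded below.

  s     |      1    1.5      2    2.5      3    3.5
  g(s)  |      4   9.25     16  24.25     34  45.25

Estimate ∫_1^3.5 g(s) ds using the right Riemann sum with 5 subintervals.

Δs = 0.5.
Sum = 0.5·[9.25 + 16 + 24.25 + 34 + 45.25] = 64.375.

64.375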